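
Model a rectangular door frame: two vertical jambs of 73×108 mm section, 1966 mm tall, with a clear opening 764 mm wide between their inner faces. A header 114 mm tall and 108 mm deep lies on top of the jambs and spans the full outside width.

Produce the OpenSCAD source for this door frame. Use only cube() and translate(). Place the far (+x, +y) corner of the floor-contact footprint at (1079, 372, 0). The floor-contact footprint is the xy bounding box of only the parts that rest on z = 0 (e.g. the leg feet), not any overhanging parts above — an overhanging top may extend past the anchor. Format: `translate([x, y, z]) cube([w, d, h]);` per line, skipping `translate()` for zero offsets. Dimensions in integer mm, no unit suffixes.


translate([169, 264, 0]) cube([73, 108, 1966]);
translate([1006, 264, 0]) cube([73, 108, 1966]);
translate([169, 264, 1966]) cube([910, 108, 114]);


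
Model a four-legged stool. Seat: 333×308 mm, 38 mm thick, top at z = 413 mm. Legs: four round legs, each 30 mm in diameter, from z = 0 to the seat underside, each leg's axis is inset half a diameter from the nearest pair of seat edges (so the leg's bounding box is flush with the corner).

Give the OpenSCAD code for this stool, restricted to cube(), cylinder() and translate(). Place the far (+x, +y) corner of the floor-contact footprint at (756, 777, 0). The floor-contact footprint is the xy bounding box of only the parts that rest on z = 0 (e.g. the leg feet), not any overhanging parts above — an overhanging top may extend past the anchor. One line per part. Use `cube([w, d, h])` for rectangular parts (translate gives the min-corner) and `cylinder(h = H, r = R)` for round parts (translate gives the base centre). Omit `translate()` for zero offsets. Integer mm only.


translate([423, 469, 375]) cube([333, 308, 38]);
translate([438, 484, 0]) cylinder(h = 375, r = 15);
translate([741, 484, 0]) cylinder(h = 375, r = 15);
translate([438, 762, 0]) cylinder(h = 375, r = 15);
translate([741, 762, 0]) cylinder(h = 375, r = 15);


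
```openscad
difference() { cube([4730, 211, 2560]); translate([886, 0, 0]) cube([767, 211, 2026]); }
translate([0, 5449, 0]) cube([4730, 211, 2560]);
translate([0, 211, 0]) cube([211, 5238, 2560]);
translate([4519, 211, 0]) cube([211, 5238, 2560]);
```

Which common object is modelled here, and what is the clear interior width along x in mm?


A single room. The interior width is 4308 mm.

Four walls enclosing a rectangle with a door in the front wall — a room. Outside width 4730 minus two 211 mm walls gives 4308 mm.


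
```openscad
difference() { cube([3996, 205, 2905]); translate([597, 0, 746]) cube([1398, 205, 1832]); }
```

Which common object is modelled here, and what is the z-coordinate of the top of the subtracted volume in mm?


A wall with a window opening. The window head height is 2578 mm.

A wall with a rectangular opening subtracted — a window. Sill at z = 746, opening 1832 mm tall, so the head is at 746 + 1832 = 2578 mm.


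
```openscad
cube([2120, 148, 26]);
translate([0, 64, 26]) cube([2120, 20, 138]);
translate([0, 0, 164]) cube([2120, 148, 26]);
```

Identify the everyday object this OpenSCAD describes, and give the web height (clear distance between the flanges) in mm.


An I-beam. The web height is 138 mm.

Two wide flanges with a thin centred web — an I-beam. Overall 190 mm minus two 26 mm flanges gives a web of 190 − 2·26 = 138 mm.


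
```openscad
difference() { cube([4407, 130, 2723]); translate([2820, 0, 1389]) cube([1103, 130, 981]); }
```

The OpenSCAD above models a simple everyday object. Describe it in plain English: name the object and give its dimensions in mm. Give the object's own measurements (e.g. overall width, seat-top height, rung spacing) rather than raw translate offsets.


A wall 4407 mm long (x), 130 mm thick (y), 2723 mm tall, with a rectangular window opening cut through it. The opening is 1103 mm wide and 981 mm tall; its sill is at z = 1389 mm and its near (−x) edge is 2820 mm from the wall's −x end. The opening passes through the full wall thickness.


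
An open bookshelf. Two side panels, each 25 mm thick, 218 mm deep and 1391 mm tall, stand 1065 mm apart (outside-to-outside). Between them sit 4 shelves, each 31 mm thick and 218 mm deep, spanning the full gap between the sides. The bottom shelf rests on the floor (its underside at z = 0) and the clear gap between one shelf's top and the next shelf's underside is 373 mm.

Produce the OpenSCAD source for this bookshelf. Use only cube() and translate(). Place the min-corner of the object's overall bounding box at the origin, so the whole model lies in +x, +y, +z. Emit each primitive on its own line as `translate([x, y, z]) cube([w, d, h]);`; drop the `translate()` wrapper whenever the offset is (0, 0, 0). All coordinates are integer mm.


cube([25, 218, 1391]);
translate([1040, 0, 0]) cube([25, 218, 1391]);
translate([25, 0, 0]) cube([1015, 218, 31]);
translate([25, 0, 404]) cube([1015, 218, 31]);
translate([25, 0, 808]) cube([1015, 218, 31]);
translate([25, 0, 1212]) cube([1015, 218, 31]);


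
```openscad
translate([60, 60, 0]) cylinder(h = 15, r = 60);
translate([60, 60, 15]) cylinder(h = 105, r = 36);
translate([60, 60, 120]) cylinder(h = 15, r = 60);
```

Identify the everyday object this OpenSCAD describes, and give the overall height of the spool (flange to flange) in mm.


A spool. The overall height is 135 mm.

Three coaxial cylinders, large–small–large — a spool. Two 15 mm flanges and a 105 mm core give 15 + 105 + 15 = 135 mm.


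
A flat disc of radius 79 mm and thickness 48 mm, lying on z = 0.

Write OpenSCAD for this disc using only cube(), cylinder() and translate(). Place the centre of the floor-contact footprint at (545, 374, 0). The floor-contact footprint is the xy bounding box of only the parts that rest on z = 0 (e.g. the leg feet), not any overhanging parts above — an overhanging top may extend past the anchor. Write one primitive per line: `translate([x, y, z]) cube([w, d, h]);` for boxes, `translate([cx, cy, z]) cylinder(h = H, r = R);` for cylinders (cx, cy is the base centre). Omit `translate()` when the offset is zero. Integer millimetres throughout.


translate([545, 374, 0]) cylinder(h = 48, r = 79);


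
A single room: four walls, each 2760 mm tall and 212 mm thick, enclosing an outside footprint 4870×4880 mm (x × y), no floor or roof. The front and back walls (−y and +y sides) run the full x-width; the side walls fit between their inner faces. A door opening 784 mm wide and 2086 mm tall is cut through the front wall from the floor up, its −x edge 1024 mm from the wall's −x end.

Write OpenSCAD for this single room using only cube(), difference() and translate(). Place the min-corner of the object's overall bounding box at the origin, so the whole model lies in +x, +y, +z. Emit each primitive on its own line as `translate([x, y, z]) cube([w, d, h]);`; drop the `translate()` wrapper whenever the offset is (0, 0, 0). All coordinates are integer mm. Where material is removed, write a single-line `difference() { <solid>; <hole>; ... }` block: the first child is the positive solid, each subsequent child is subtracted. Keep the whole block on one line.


difference() { cube([4870, 212, 2760]); translate([1024, 0, 0]) cube([784, 212, 2086]); }
translate([0, 4668, 0]) cube([4870, 212, 2760]);
translate([0, 212, 0]) cube([212, 4456, 2760]);
translate([4658, 212, 0]) cube([212, 4456, 2760]);


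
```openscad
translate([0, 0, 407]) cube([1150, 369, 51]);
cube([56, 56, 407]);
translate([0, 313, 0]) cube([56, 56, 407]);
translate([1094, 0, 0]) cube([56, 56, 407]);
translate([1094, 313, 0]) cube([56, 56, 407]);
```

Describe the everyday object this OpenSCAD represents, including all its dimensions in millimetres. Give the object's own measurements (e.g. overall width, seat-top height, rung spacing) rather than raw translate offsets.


A bench: a 1150×369 mm seat slab, 51 mm thick, top at z = 458 mm, on four 56×56 mm square legs flush with the seat corners and standing on z = 0.


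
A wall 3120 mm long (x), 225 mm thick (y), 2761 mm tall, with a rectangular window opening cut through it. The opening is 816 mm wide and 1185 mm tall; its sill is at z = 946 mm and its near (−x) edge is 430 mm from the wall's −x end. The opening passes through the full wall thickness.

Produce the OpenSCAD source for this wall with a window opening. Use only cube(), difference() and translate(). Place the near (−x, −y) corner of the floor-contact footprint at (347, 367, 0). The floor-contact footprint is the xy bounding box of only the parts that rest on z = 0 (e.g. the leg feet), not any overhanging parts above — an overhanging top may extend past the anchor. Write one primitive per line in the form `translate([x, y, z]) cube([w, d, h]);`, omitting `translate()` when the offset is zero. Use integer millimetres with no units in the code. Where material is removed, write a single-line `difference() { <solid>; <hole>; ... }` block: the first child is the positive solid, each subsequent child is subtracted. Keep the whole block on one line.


difference() { translate([347, 367, 0]) cube([3120, 225, 2761]); translate([777, 367, 946]) cube([816, 225, 1185]); }


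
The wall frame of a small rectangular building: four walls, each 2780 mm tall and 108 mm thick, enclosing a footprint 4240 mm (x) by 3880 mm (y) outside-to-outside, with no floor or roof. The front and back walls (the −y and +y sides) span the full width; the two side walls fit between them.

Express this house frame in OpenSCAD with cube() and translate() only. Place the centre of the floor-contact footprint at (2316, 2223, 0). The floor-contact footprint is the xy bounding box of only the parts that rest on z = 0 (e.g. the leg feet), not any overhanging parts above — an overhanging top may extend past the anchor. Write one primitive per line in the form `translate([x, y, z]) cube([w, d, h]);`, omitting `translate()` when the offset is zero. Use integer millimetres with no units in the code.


translate([196, 283, 0]) cube([4240, 108, 2780]);
translate([196, 4055, 0]) cube([4240, 108, 2780]);
translate([196, 391, 0]) cube([108, 3664, 2780]);
translate([4328, 391, 0]) cube([108, 3664, 2780]);


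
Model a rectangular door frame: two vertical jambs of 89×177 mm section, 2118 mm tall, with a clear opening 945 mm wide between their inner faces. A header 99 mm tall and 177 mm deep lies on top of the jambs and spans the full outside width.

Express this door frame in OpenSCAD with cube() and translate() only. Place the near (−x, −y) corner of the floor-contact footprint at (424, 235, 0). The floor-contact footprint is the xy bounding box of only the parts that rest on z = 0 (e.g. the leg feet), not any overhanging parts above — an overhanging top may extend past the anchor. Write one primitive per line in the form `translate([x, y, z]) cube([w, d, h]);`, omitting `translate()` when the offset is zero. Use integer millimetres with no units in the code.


translate([424, 235, 0]) cube([89, 177, 2118]);
translate([1458, 235, 0]) cube([89, 177, 2118]);
translate([424, 235, 2118]) cube([1123, 177, 99]);


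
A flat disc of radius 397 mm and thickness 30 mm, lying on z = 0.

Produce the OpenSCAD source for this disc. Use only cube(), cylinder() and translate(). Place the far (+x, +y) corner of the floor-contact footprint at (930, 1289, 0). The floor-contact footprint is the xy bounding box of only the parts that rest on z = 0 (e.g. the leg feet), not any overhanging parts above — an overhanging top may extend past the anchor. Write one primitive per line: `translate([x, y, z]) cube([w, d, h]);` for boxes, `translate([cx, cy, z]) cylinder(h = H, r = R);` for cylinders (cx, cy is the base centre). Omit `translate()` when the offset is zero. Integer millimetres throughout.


translate([533, 892, 0]) cylinder(h = 30, r = 397);


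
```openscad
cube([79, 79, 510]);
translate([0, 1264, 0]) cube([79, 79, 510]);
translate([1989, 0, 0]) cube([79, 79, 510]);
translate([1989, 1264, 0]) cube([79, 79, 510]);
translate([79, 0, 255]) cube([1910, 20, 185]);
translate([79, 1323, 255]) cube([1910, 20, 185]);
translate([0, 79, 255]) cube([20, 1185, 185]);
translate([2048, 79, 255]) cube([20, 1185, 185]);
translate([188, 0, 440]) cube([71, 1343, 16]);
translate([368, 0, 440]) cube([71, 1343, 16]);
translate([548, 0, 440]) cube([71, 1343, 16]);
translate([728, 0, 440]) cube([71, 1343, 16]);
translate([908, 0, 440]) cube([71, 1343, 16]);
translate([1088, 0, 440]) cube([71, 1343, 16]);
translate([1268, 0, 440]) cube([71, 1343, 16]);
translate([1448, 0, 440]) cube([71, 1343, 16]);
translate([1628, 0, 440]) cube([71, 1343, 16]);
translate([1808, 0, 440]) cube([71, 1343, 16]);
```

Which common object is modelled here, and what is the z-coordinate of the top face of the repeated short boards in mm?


A bed frame. The slat-top height is 456 mm.

Four posts, four rails, and a row of slats — a bed frame. Slats sit on the rails at z = 255 + 185 = 440; with slat thickness 16, the top is 456 mm.


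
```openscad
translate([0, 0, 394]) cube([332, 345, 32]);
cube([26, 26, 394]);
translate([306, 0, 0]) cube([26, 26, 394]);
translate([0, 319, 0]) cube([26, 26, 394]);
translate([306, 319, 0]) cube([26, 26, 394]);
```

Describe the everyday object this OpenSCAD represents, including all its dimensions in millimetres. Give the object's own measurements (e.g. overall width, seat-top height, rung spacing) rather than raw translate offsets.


A four-legged stool. The seat is a 332×345×32 mm slab whose top surface is at z = 426 mm; four square legs, each 26×26 mm in cross-section, run from the floor (z = 0) to the underside of the seat, each flush with a corner of the seat.


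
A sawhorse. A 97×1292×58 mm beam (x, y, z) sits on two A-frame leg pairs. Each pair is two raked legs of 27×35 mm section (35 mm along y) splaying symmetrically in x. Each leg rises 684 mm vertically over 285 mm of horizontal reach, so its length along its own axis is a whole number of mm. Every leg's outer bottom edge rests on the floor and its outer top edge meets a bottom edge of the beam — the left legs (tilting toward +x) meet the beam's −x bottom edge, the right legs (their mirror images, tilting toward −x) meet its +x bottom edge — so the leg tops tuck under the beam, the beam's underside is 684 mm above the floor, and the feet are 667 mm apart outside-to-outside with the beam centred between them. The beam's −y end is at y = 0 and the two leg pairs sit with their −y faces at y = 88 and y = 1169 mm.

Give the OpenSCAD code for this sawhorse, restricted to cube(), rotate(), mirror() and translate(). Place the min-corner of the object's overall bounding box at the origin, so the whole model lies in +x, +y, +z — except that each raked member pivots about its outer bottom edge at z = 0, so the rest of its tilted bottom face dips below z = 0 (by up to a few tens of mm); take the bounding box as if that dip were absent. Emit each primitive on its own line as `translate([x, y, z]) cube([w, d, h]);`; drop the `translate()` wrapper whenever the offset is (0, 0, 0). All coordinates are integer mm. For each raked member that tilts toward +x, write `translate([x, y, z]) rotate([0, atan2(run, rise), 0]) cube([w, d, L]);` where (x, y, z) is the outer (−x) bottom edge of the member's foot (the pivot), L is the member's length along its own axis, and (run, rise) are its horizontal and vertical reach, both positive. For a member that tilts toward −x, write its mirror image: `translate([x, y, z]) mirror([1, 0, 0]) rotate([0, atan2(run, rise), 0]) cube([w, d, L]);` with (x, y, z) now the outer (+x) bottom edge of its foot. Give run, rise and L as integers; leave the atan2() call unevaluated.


translate([285, 0, 684]) cube([97, 1292, 58]);
translate([0, 88, 0]) rotate([0, atan2(285, 684), 0]) cube([27, 35, 741]);
translate([667, 88, 0]) mirror([1, 0, 0]) rotate([0, atan2(285, 684), 0]) cube([27, 35, 741]);
translate([0, 1169, 0]) rotate([0, atan2(285, 684), 0]) cube([27, 35, 741]);
translate([667, 1169, 0]) mirror([1, 0, 0]) rotate([0, atan2(285, 684), 0]) cube([27, 35, 741]);


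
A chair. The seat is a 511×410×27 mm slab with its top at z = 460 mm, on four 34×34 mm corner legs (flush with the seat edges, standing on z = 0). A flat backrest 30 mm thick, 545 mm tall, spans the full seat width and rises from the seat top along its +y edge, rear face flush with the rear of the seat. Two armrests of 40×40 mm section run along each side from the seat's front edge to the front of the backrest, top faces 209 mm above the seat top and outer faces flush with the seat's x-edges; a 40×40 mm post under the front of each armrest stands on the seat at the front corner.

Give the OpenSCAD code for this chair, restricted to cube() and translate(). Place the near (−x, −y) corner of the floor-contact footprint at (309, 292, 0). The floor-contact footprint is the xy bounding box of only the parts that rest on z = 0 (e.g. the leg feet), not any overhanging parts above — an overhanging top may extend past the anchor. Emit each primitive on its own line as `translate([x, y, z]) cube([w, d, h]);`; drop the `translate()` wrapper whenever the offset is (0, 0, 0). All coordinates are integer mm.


translate([309, 292, 433]) cube([511, 410, 27]);
translate([309, 292, 0]) cube([34, 34, 433]);
translate([786, 292, 0]) cube([34, 34, 433]);
translate([309, 668, 0]) cube([34, 34, 433]);
translate([786, 668, 0]) cube([34, 34, 433]);
translate([309, 672, 460]) cube([511, 30, 545]);
translate([309, 292, 629]) cube([40, 380, 40]);
translate([780, 292, 629]) cube([40, 380, 40]);
translate([309, 292, 460]) cube([40, 40, 169]);
translate([780, 292, 460]) cube([40, 40, 169]);


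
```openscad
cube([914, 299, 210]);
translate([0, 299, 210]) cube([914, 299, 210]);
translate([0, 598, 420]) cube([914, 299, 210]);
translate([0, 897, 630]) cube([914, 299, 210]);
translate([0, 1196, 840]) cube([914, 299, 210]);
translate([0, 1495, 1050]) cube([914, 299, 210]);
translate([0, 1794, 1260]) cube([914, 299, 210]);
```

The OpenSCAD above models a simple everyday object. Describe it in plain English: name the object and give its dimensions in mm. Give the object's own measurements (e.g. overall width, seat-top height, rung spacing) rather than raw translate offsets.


A straight staircase of 7 solid steps. Each step is 914 mm wide (x), 299 mm deep (y, the going) and 210 mm tall (the rise). The first step rests on the floor; each subsequent step sits one going further in +y and one rise higher in +z, directly behind and above the previous step with no overlap.


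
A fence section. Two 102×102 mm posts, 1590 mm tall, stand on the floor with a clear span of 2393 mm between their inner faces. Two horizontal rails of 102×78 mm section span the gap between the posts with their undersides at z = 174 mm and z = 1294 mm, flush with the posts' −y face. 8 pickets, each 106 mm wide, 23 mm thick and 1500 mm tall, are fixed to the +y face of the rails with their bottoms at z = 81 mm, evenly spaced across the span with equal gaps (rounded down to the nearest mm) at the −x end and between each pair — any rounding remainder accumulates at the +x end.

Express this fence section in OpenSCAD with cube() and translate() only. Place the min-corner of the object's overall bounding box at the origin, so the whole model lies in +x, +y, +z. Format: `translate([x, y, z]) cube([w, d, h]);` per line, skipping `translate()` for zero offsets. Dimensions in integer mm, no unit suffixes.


cube([102, 102, 1590]);
translate([2495, 0, 0]) cube([102, 102, 1590]);
translate([102, 0, 174]) cube([2393, 102, 78]);
translate([102, 0, 1294]) cube([2393, 102, 78]);
translate([273, 102, 81]) cube([106, 23, 1500]);
translate([550, 102, 81]) cube([106, 23, 1500]);
translate([827, 102, 81]) cube([106, 23, 1500]);
translate([1104, 102, 81]) cube([106, 23, 1500]);
translate([1381, 102, 81]) cube([106, 23, 1500]);
translate([1658, 102, 81]) cube([106, 23, 1500]);
translate([1935, 102, 81]) cube([106, 23, 1500]);
translate([2212, 102, 81]) cube([106, 23, 1500]);


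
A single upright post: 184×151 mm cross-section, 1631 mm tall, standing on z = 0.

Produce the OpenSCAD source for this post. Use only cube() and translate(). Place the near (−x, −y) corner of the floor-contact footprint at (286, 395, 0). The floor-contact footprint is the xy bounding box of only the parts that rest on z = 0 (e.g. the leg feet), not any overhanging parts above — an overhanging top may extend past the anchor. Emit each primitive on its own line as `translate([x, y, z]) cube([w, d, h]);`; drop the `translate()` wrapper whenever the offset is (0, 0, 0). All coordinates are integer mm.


translate([286, 395, 0]) cube([184, 151, 1631]);


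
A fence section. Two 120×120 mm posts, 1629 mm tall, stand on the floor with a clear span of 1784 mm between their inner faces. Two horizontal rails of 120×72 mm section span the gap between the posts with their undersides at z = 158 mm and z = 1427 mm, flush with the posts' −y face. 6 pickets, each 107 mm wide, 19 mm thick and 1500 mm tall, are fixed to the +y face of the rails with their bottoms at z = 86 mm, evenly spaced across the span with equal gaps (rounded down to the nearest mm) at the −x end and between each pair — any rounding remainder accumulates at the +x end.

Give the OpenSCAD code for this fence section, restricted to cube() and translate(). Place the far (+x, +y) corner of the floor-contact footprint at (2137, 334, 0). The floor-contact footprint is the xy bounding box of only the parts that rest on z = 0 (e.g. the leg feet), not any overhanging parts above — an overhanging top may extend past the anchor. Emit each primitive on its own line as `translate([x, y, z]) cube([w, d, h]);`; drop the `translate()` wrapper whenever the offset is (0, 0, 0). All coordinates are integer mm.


translate([113, 214, 0]) cube([120, 120, 1629]);
translate([2017, 214, 0]) cube([120, 120, 1629]);
translate([233, 214, 158]) cube([1784, 120, 72]);
translate([233, 214, 1427]) cube([1784, 120, 72]);
translate([396, 334, 86]) cube([107, 19, 1500]);
translate([666, 334, 86]) cube([107, 19, 1500]);
translate([936, 334, 86]) cube([107, 19, 1500]);
translate([1206, 334, 86]) cube([107, 19, 1500]);
translate([1476, 334, 86]) cube([107, 19, 1500]);
translate([1746, 334, 86]) cube([107, 19, 1500]);


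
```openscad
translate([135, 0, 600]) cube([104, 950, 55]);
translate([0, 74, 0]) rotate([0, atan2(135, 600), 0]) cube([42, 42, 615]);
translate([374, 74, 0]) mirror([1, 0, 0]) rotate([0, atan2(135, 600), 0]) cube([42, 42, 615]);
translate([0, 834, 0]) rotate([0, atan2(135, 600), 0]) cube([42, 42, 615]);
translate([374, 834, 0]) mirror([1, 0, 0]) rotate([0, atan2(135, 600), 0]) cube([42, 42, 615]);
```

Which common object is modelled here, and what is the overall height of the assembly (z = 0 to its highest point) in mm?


A sawhorse. The overall height is 655 mm.

A beam across two mirrored pairs of raked legs — a sawhorse. The beam's underside is at z = 600 (matching the legs' vertical rise in atan2(135, 600)) and the beam is 55 mm tall, so its top is at 600 + 55 = 655 mm. The raked legs top out at the beam's underside, so that is the highest point.


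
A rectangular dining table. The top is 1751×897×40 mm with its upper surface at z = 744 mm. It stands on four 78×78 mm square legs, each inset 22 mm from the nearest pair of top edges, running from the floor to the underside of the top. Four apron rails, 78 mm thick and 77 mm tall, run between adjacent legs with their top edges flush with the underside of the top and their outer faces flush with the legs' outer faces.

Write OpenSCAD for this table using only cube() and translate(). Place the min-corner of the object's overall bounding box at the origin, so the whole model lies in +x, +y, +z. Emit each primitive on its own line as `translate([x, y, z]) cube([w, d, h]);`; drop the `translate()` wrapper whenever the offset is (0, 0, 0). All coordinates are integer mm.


// leg_h = 744 - 40 = 704
// apron z = 704 - 77 = 627
translate([0, 0, 704]) cube([1751, 897, 40]);
translate([22, 22, 0]) cube([78, 78, 704]);
translate([1651, 22, 0]) cube([78, 78, 704]);
translate([22, 797, 0]) cube([78, 78, 704]);
translate([1651, 797, 0]) cube([78, 78, 704]);
translate([100, 22, 627]) cube([1551, 78, 77]);
translate([100, 797, 627]) cube([1551, 78, 77]);
translate([22, 100, 627]) cube([78, 697, 77]);
translate([1651, 100, 627]) cube([78, 697, 77]);


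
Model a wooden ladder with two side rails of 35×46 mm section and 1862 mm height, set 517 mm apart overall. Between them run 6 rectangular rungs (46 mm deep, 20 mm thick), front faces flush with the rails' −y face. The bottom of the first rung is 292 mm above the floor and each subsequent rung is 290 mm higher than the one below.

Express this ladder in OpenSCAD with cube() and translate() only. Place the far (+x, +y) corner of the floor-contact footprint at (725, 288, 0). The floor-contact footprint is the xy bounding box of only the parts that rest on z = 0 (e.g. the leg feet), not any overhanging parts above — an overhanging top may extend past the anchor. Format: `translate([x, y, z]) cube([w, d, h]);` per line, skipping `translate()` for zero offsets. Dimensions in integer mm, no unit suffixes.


// rung span = 517 - 2*35 = 447
// rung[k] z = 292 + k*290
translate([208, 242, 0]) cube([35, 46, 1862]);
translate([690, 242, 0]) cube([35, 46, 1862]);
translate([243, 242, 292]) cube([447, 46, 20]);
translate([243, 242, 582]) cube([447, 46, 20]);
translate([243, 242, 872]) cube([447, 46, 20]);
translate([243, 242, 1162]) cube([447, 46, 20]);
translate([243, 242, 1452]) cube([447, 46, 20]);
translate([243, 242, 1742]) cube([447, 46, 20]);


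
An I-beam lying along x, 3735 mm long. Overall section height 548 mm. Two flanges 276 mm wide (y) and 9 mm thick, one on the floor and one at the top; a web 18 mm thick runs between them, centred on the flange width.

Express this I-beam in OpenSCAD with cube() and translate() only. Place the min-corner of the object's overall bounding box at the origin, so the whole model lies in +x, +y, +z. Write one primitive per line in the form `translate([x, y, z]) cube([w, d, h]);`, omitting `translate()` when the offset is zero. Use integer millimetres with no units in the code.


cube([3735, 276, 9]);
translate([0, 129, 9]) cube([3735, 18, 530]);
translate([0, 0, 539]) cube([3735, 276, 9]);


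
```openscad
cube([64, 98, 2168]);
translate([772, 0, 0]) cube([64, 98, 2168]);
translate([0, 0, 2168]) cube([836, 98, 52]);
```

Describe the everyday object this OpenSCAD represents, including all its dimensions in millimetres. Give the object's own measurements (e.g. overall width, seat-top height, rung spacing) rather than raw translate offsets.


A door frame. The clear opening is 708 mm wide and 2168 mm high. Two 64 mm wide jambs, 98 mm deep, stand either side of the opening from the floor to the top of the opening. A 52 mm thick head sits across the top of both jambs, spanning the full outside width of the frame.


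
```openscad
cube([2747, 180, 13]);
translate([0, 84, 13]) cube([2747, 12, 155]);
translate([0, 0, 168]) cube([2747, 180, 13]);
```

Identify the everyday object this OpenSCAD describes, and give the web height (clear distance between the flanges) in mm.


An I-beam. The web height is 155 mm.

Two wide flanges with a thin centred web — an I-beam. Overall 181 mm minus two 13 mm flanges gives a web of 181 − 2·13 = 155 mm.


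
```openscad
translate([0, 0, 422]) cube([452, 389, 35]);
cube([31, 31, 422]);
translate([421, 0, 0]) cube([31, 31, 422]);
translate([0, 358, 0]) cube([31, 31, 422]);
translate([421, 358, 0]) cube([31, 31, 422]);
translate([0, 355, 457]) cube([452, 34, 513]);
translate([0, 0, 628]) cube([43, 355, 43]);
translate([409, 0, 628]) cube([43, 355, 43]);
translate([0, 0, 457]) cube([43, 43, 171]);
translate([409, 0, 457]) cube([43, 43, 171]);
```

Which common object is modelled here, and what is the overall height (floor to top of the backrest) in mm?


A chair. The overall height is 970 mm.

A slab on four corner posts with a tall panel at the back — a chair. The seat slab sits at z = 422 with thickness 35, and the 513 mm backrest starts at the seat top, so the overall height is 422 + 35 + 513 = 970 mm.


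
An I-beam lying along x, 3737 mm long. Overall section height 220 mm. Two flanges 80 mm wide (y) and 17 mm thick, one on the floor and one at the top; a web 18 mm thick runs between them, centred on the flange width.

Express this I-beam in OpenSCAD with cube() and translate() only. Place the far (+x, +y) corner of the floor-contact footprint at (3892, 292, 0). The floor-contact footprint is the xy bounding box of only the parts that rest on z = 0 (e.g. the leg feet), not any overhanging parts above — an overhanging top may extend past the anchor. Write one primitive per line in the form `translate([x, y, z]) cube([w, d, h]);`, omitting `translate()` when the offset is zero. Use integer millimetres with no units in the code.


translate([155, 212, 0]) cube([3737, 80, 17]);
translate([155, 243, 17]) cube([3737, 18, 186]);
translate([155, 212, 203]) cube([3737, 80, 17]);


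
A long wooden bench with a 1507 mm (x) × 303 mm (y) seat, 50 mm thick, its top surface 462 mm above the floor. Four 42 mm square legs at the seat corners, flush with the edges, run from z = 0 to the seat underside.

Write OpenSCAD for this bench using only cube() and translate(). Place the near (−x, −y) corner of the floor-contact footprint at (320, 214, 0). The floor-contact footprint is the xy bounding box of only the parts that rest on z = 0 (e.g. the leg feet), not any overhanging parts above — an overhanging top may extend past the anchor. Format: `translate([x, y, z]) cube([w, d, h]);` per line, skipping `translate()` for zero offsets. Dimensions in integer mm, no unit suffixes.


translate([320, 214, 412]) cube([1507, 303, 50]);
translate([320, 214, 0]) cube([42, 42, 412]);
translate([320, 475, 0]) cube([42, 42, 412]);
translate([1785, 214, 0]) cube([42, 42, 412]);
translate([1785, 475, 0]) cube([42, 42, 412]);


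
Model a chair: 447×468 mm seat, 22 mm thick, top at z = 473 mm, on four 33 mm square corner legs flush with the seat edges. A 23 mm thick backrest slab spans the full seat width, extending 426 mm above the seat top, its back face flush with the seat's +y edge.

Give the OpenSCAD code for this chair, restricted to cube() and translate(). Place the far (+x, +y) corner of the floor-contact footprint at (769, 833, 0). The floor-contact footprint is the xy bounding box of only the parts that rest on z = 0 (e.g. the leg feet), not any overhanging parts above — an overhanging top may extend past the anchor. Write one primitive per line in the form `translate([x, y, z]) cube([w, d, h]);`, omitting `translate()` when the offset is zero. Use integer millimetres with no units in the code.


translate([322, 365, 451]) cube([447, 468, 22]);
translate([322, 365, 0]) cube([33, 33, 451]);
translate([736, 365, 0]) cube([33, 33, 451]);
translate([322, 800, 0]) cube([33, 33, 451]);
translate([736, 800, 0]) cube([33, 33, 451]);
translate([322, 810, 473]) cube([447, 23, 426]);


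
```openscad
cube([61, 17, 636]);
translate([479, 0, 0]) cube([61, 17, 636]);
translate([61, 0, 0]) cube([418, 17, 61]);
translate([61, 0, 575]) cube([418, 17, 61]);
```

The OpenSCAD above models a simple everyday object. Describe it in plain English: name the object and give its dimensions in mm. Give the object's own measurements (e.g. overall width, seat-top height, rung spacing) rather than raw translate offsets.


A rectangular picture frame lying in the x–z plane (depth along y). The opening is 418 mm wide (x) by 514 mm tall (z), surrounded by a border 61 mm wide on all four sides. The frame is 17 mm deep and is made of two full-height vertical stiles with two horizontal rails fitted between them.


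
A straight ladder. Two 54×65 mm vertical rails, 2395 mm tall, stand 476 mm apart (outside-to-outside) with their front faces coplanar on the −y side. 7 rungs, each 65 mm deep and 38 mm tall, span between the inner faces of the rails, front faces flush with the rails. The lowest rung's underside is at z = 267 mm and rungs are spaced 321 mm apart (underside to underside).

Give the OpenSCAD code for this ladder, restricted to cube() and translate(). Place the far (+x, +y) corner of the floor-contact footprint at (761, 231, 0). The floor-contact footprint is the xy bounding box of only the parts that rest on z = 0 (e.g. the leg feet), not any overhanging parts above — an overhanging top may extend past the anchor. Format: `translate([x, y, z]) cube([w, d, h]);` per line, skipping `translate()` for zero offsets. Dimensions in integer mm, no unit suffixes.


translate([285, 166, 0]) cube([54, 65, 2395]);
translate([707, 166, 0]) cube([54, 65, 2395]);
translate([339, 166, 267]) cube([368, 65, 38]);
translate([339, 166, 588]) cube([368, 65, 38]);
translate([339, 166, 909]) cube([368, 65, 38]);
translate([339, 166, 1230]) cube([368, 65, 38]);
translate([339, 166, 1551]) cube([368, 65, 38]);
translate([339, 166, 1872]) cube([368, 65, 38]);
translate([339, 166, 2193]) cube([368, 65, 38]);


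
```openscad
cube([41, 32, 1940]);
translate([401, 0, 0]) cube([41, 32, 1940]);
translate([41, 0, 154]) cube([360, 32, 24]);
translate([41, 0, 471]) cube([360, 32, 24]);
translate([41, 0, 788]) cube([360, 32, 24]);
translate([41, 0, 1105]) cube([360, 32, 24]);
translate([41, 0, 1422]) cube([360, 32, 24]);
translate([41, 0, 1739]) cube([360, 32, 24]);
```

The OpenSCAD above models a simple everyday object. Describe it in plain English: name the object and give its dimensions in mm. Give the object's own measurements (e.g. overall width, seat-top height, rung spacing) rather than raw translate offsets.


A straight ladder. Two 41×32 mm vertical rails, 1940 mm tall, stand 442 mm apart (outside-to-outside) with their front faces coplanar on the −y side. 6 rungs, each 32 mm deep and 24 mm tall, span between the inner faces of the rails, front faces flush with the rails. The lowest rung's underside is at z = 154 mm and rungs are spaced 317 mm apart (underside to underside).


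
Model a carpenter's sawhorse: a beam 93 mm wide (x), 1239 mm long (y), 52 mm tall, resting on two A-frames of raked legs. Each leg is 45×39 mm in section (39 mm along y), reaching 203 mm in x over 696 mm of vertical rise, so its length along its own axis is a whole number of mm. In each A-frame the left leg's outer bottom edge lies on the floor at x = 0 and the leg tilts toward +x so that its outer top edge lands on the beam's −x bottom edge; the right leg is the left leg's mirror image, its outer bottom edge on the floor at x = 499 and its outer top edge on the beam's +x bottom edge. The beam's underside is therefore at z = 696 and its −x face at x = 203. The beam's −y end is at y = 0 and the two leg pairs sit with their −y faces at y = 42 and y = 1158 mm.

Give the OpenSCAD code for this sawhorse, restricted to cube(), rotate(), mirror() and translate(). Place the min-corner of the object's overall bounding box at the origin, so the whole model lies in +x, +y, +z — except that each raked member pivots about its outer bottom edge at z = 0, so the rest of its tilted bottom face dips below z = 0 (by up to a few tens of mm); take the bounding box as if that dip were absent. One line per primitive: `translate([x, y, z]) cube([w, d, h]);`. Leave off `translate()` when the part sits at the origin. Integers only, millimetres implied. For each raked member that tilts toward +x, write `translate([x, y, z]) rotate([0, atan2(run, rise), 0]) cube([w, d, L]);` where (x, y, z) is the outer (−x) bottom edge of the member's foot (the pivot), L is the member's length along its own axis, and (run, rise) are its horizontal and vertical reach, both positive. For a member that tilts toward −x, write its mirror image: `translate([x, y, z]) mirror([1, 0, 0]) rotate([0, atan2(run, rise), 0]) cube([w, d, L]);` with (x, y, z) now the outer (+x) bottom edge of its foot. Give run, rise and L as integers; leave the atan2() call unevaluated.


translate([203, 0, 696]) cube([93, 1239, 52]);
translate([0, 42, 0]) rotate([0, atan2(203, 696), 0]) cube([45, 39, 725]);
translate([499, 42, 0]) mirror([1, 0, 0]) rotate([0, atan2(203, 696), 0]) cube([45, 39, 725]);
translate([0, 1158, 0]) rotate([0, atan2(203, 696), 0]) cube([45, 39, 725]);
translate([499, 1158, 0]) mirror([1, 0, 0]) rotate([0, atan2(203, 696), 0]) cube([45, 39, 725]);


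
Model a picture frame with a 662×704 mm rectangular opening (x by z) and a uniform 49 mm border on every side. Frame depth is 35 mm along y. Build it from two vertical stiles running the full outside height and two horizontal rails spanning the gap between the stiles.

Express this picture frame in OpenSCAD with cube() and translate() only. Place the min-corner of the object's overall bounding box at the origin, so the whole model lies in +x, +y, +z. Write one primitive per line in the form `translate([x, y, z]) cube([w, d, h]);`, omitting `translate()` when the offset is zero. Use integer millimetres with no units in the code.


cube([49, 35, 802]);
translate([711, 0, 0]) cube([49, 35, 802]);
translate([49, 0, 0]) cube([662, 35, 49]);
translate([49, 0, 753]) cube([662, 35, 49]);


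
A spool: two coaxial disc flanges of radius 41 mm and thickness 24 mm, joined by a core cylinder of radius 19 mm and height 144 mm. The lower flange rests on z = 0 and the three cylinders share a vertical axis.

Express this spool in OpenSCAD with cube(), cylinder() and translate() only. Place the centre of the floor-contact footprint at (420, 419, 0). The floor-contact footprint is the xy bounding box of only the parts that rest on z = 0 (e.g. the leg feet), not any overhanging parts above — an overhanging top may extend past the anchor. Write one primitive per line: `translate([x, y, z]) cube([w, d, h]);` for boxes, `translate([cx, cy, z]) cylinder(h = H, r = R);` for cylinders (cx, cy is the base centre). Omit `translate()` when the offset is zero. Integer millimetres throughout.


translate([420, 419, 0]) cylinder(h = 24, r = 41);
translate([420, 419, 24]) cylinder(h = 144, r = 19);
translate([420, 419, 168]) cylinder(h = 24, r = 41);


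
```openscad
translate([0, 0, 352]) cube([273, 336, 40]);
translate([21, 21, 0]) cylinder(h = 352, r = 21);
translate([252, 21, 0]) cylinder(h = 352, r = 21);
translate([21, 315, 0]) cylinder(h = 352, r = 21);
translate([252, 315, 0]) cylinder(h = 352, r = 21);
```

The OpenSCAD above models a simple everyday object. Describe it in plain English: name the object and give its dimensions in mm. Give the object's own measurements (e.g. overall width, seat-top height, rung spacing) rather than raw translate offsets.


A simple wooden stool: a rectangular seat 273 mm (x) by 336 mm (y), 40 mm thick, top face at z = 392 mm, on four round legs, each 42 mm in diameter. The legs rest on z = 0, each leg's axis is inset half a diameter from the nearest pair of seat edges (so the leg's bounding box is flush with the corner).


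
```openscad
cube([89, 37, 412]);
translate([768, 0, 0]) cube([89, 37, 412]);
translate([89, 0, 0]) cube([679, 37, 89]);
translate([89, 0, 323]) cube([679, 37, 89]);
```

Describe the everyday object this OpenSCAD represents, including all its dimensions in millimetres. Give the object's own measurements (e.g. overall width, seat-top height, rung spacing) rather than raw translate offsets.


A rectangular picture frame lying in the x–z plane (depth along y). The opening is 679 mm wide (x) by 234 mm tall (z), surrounded by a border 89 mm wide on all four sides. The frame is 37 mm deep and is made of two full-height vertical stiles with two horizontal rails fitted between them.


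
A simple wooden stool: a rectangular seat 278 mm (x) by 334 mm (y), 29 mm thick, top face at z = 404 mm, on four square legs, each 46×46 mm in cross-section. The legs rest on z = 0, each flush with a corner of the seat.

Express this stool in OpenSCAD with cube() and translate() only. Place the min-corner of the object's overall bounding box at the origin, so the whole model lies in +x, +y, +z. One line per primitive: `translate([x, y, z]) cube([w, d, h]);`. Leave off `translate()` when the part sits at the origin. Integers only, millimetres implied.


translate([0, 0, 375]) cube([278, 334, 29]);
cube([46, 46, 375]);
translate([232, 0, 0]) cube([46, 46, 375]);
translate([0, 288, 0]) cube([46, 46, 375]);
translate([232, 288, 0]) cube([46, 46, 375]);
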